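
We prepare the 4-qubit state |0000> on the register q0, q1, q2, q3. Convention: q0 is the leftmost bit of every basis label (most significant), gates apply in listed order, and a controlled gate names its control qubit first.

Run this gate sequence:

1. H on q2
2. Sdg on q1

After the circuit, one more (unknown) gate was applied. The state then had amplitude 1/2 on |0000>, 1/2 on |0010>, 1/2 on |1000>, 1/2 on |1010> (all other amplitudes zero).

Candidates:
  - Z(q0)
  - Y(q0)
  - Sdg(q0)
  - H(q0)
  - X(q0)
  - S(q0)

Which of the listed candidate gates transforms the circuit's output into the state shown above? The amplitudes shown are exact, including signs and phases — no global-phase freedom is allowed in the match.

The applied gate was H(q0).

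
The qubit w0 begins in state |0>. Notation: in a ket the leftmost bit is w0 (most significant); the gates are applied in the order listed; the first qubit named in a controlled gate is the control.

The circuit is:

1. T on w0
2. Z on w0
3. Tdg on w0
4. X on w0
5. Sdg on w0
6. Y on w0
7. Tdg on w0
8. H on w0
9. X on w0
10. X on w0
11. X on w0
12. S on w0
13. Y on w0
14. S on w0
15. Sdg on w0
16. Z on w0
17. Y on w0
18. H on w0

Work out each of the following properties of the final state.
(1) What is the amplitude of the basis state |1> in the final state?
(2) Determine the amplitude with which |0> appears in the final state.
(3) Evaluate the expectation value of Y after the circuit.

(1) The final state's coefficient on |1> equals 1/2 + I/2.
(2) |0> carries amplitude 1/2 - I/2 in the final state.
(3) The observable Y averages to 1.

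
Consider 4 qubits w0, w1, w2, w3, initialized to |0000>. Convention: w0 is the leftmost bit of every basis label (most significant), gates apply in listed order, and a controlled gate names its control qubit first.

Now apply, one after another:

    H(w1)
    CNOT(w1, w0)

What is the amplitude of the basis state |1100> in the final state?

|1100> carries amplitude sqrt(2)/2 in the final state.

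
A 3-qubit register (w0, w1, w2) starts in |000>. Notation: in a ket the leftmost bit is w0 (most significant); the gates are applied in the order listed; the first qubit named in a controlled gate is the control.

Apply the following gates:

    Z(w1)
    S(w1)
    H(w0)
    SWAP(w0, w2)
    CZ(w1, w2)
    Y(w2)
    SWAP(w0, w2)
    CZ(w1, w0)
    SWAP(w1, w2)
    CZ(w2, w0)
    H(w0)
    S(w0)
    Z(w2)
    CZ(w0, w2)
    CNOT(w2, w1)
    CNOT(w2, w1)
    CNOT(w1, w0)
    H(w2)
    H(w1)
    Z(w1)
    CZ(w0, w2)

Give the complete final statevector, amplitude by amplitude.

The resulting statevector has amplitude 0 on |000>, 0 on |001>, 0 on |010>, 0 on |011>, 1/2 on |100>, -1/2 on |101>, -1/2 on |110>, 1/2 on |111>.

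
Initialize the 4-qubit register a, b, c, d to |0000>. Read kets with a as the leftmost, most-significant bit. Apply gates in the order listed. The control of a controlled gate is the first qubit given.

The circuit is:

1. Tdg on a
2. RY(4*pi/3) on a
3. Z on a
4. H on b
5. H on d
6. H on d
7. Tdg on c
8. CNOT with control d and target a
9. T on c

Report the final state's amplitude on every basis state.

The final amplitudes are -sqrt(2)/4 on |0000>, -sqrt(2)/4 on |0100>, -sqrt(6)/4 on |1000>, -sqrt(6)/4 on |1100>, and 0 on every other basis state. Key observation: the block from step 5 through step 6 cancels to the identity and can be dropped.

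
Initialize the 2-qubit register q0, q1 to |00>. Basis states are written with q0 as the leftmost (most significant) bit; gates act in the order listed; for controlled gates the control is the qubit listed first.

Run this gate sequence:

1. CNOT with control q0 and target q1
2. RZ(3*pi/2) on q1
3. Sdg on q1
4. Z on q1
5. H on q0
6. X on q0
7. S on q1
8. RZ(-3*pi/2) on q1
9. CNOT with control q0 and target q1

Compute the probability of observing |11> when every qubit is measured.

A full measurement returns |11> with probability 1/2.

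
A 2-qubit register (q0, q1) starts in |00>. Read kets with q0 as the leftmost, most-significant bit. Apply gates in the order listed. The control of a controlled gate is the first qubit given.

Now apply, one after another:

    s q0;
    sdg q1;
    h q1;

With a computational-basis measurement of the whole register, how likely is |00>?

A full measurement returns |00> with probability 1/2.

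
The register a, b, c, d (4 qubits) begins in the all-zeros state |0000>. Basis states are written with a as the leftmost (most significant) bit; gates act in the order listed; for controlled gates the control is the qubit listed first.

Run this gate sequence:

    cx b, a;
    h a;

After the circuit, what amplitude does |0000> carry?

The amplitude on |0000> is sqrt(2)/2.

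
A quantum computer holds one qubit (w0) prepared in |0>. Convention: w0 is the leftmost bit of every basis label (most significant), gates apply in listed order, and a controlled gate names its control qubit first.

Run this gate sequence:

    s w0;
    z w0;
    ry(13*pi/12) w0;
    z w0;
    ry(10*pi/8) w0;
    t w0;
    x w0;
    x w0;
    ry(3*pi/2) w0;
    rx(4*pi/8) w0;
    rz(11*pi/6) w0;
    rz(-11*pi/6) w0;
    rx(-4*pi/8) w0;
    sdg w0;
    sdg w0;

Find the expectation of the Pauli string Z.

In the final state, Z has expectation sqrt(2)/4. Key observation: gates 10-13 undo each other exactly, leaving only the rest of the circuit to track.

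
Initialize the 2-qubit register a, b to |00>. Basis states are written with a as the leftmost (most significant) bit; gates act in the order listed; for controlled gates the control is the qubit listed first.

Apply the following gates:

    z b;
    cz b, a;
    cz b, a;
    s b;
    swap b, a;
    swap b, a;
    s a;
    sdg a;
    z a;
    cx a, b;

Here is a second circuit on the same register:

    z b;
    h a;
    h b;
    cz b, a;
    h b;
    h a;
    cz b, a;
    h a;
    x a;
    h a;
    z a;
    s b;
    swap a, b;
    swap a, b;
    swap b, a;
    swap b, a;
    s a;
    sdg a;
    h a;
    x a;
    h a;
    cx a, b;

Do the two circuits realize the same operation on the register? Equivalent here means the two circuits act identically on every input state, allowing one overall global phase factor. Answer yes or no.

No — the two circuits implement different unitaries, even allowing a global phase.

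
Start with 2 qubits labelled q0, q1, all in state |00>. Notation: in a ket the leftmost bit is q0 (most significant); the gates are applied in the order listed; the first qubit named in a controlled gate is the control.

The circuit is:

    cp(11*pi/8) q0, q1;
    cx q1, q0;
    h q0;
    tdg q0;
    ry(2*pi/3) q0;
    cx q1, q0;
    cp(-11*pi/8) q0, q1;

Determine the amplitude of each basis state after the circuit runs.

After the circuit, the state carries amplitude sqrt(2)/4 + sqrt(6)*exp(3*I*pi/4)/4 on |00>, 0 on |01>, sqrt(6)/4 - sqrt(2)*exp(3*I*pi/4)/4 on |10>, 0 on |11>.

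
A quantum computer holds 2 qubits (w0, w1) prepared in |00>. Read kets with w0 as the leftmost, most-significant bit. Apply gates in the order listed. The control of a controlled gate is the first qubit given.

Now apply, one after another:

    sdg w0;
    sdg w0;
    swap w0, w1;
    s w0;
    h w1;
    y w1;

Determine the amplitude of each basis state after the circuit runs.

After the circuit, the state carries amplitude -sqrt(2)*I/2 on |00>, sqrt(2)*I/2 on |01>, 0 on |10>, 0 on |11>.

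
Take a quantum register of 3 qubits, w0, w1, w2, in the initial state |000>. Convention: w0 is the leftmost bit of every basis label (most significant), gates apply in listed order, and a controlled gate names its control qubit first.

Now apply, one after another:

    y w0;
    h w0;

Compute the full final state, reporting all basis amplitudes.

After the circuit, the state carries amplitude sqrt(2)*I/2 on |000>, -sqrt(2)*I/2 on |100>, and 0 on every other basis state.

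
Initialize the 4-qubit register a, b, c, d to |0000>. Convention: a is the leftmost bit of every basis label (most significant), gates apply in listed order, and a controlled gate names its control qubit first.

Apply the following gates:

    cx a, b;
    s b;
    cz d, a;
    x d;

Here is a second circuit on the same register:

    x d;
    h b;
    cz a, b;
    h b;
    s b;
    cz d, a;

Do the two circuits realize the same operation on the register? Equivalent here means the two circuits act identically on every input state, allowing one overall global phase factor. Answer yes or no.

No: there is an input state on which the two circuits produce genuinely different outputs (not merely differing by a phase).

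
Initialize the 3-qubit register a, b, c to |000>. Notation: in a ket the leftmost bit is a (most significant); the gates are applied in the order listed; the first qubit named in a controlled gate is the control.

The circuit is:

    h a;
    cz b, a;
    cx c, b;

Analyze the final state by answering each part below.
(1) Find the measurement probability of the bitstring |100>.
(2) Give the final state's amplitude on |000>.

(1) Outcome |100> occurs with probability 1/2.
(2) The amplitude on |000> is sqrt(2)/2.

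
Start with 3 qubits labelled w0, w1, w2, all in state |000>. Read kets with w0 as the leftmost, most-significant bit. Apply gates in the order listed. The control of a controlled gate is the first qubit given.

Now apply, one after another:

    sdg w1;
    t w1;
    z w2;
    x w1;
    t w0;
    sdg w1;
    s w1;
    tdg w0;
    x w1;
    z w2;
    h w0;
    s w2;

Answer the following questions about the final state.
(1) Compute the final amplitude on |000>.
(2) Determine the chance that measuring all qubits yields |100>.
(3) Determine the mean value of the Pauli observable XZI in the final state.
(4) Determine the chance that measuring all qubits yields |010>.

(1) The final state's coefficient on |000> equals sqrt(2)/2. Key observation: steps 3-10 multiply out to the identity, so the circuit reduces to the remaining gates.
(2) The probability of measuring |100> is 1/2.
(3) The observable XZI averages to 1.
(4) The probability of measuring |010> is 0.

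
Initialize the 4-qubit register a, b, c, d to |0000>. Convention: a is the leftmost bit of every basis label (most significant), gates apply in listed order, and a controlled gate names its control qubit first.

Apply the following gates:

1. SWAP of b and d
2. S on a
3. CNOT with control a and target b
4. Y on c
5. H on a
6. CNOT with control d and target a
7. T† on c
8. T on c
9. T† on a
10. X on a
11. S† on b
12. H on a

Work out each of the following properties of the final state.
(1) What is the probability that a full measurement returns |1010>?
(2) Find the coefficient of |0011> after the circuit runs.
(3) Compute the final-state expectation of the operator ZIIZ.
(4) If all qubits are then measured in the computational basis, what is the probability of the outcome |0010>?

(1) A full measurement returns |1010> with probability 1/2 - sqrt(2)/4.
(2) The amplitude on |0011> is 0.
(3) In the final state, ZIIZ has expectation sqrt(2)/2.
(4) Outcome |0010> occurs with probability sqrt(2)/4 + 1/2.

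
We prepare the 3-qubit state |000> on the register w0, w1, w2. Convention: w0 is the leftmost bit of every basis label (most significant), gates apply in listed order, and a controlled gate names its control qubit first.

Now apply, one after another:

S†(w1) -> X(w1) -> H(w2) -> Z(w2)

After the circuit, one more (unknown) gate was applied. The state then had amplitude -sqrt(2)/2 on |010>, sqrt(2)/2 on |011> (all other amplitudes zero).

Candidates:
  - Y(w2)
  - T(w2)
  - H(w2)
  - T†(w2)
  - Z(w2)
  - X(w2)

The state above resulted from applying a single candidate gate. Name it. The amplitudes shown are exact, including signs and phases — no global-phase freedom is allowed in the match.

It was X(w2) that produced the state shown.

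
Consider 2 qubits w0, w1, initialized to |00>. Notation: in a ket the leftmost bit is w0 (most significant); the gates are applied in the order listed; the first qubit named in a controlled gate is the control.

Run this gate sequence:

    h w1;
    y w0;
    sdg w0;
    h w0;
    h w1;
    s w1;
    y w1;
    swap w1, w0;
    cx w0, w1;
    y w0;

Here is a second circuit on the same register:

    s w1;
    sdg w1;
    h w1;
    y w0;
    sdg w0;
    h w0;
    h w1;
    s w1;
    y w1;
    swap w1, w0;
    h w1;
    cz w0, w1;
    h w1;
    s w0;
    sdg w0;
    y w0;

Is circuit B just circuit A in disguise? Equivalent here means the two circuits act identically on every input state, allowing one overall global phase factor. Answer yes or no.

Yes: on every input state the two circuits agree up to one overall phase factor.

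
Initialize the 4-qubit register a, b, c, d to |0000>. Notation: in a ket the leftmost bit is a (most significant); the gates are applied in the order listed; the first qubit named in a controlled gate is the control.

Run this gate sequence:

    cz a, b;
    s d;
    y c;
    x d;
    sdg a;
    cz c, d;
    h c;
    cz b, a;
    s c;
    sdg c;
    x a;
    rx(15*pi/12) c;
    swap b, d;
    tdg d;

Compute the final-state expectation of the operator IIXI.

The expectation value of IIXI is -1. Key observation: gates 9-10 undo each other exactly, leaving only the rest of the circuit to track.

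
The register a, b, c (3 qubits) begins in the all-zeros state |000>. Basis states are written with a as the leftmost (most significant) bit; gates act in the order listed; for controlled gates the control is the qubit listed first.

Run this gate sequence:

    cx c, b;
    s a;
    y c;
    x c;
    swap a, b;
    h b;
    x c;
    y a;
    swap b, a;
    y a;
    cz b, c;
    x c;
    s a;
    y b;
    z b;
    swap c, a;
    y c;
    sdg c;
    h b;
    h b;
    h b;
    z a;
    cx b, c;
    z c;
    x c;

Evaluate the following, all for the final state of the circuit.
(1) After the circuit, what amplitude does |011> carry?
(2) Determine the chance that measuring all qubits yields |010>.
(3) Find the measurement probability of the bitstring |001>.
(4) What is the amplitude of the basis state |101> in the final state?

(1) |011> carries amplitude -1/2 in the final state.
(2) Outcome |010> occurs with probability 1/4.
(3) The probability of measuring |001> is 1/4.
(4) The amplitude on |101> is 0.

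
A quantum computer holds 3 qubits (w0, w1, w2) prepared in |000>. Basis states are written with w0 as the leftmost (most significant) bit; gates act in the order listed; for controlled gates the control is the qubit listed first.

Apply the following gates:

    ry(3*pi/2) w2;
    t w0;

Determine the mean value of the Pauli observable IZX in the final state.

The observable IZX averages to -1.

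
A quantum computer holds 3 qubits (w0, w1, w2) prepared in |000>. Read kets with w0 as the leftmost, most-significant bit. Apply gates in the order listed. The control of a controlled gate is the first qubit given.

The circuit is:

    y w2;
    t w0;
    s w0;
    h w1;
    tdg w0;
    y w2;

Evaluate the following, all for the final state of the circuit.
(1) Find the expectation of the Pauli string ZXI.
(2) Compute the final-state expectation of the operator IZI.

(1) In the final state, ZXI has expectation 1.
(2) In the final state, IZI has expectation 0.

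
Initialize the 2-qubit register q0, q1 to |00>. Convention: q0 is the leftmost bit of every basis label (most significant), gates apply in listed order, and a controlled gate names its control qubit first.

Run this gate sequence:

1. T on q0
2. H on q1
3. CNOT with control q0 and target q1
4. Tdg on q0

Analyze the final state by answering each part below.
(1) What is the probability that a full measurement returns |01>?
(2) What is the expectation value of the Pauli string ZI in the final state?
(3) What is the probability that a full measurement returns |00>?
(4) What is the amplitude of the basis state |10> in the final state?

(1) A full measurement returns |01> with probability 1/2.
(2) In the final state, ZI has expectation 1.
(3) The probability of measuring |00> is 1/2.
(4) The final state's coefficient on |10> equals 0.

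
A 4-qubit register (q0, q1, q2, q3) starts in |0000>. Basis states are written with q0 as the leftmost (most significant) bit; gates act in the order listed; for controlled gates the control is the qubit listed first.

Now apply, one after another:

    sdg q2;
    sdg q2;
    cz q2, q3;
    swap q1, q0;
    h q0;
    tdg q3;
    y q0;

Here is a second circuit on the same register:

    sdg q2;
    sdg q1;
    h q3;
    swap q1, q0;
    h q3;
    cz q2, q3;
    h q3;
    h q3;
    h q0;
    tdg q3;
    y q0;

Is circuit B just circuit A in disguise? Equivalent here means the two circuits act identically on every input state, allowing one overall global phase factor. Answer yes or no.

No, they are not equivalent — no single phase factor reconciles the two unitaries.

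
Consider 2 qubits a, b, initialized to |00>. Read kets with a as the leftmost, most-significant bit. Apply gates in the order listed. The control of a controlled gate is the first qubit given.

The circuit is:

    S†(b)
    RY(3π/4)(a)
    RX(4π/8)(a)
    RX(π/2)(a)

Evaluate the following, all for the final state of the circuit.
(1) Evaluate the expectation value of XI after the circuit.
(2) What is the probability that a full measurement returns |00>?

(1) The expectation value of XI is sqrt(2)/2.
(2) A full measurement returns |00> with probability sqrt(2)/4 + 1/2.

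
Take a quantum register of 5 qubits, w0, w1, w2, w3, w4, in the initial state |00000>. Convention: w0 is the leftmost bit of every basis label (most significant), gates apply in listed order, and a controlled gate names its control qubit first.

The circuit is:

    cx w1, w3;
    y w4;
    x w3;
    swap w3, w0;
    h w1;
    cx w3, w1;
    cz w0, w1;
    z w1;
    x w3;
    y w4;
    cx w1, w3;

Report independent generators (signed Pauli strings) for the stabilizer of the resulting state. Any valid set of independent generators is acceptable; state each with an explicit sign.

The stabilizer group can be generated by +IXIXI, -ZIIII, -IZIZI, +IIZII, +IIIIZ, among other valid generating sets.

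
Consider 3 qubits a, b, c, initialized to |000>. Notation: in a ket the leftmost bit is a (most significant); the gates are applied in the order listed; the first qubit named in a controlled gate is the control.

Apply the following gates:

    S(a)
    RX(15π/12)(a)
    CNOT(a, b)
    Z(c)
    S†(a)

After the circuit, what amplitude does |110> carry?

The amplitude on |110> is -sqrt(sqrt(2) + 2)/2.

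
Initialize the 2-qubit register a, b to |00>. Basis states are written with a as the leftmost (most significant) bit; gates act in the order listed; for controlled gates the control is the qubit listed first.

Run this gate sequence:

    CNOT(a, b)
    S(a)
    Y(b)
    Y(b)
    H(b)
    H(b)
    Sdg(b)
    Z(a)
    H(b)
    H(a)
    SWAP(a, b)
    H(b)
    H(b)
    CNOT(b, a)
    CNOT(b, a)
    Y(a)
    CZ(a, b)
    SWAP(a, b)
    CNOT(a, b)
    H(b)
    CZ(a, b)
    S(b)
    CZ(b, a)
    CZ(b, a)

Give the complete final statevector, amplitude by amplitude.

The resulting statevector has amplitude 0 on |00>, sqrt(2)/2 on |01>, -sqrt(2)*I/2 on |10>, 0 on |11>. Key observation: steps 12-13 multiply out to the identity, so the circuit reduces to the remaining gates.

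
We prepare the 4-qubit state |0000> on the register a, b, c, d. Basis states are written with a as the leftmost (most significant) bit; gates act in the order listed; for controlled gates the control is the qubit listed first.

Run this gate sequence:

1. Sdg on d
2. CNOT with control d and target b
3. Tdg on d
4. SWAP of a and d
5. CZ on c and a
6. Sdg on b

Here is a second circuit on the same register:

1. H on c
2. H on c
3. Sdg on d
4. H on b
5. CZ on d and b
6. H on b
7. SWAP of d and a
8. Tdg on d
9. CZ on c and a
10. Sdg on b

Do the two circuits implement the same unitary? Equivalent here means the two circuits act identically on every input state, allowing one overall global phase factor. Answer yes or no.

No: there is an input state on which the two circuits produce genuinely different outputs (not merely differing by a phase).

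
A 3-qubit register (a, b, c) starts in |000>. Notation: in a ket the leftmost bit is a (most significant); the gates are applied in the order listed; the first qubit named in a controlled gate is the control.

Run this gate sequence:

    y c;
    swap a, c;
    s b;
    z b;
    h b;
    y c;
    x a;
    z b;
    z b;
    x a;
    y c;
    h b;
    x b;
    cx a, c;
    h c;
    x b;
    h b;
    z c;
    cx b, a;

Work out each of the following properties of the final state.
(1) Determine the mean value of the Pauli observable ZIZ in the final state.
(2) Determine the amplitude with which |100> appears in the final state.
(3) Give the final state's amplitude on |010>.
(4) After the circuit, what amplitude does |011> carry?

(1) The observable ZIZ averages to 0. Key observation: the block from step 5 through step 12 cancels to the identity and can be dropped.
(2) |100> carries amplitude I/2 in the final state.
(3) The final state's coefficient on |010> equals I/2.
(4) The amplitude on |011> is I/2.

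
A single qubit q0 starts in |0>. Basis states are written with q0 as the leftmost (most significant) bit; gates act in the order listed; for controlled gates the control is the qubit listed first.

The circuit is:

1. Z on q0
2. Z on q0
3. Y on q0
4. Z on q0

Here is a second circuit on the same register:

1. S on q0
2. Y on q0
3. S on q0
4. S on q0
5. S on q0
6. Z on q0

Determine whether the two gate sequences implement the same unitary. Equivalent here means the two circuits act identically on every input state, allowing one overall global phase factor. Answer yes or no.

No — the two circuits implement different unitaries, even allowing a global phase.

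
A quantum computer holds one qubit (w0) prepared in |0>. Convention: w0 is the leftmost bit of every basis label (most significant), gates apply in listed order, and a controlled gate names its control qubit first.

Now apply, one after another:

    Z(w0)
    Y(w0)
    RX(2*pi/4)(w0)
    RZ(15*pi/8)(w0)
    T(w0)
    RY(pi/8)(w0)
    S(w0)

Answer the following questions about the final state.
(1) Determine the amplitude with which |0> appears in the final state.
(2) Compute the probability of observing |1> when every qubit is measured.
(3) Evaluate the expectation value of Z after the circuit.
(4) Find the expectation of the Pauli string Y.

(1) The amplitude on |0> is sqrt(2)*exp(-15*I*pi/16)*cos(pi/16)/2 - sqrt(2)*I*exp(-13*I*pi/16)*sin(pi/16)/2.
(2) The probability of measuring |1> is sqrt(2)/8 + 1/4.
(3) The observable Z averages to 1/2 - sqrt(2)/4.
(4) The expectation value of Y is -sqrt(2)/4.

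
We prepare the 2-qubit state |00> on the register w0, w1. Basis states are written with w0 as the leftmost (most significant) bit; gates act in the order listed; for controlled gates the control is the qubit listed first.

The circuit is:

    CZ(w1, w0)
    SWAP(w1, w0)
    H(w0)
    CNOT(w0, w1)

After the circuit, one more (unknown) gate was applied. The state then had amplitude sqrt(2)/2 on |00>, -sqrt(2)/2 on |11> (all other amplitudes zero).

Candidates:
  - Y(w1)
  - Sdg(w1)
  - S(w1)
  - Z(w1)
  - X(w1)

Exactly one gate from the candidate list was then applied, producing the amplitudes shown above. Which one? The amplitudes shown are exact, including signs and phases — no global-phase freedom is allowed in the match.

The unique candidate consistent with the amplitudes is Z(w1).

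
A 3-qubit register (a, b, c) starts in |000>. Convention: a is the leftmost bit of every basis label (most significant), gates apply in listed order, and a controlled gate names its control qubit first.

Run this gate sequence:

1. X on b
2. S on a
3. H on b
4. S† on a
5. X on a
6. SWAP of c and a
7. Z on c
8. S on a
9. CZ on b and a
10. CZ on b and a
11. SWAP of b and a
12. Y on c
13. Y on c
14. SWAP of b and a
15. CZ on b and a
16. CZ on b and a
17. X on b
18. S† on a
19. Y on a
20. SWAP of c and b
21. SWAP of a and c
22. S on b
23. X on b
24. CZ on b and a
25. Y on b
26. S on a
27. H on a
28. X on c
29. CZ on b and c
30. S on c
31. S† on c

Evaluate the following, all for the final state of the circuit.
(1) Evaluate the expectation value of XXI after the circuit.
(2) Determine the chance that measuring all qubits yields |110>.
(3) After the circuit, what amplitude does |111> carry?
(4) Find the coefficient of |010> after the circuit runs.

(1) The expectation value of XXI is 0. Key observation: the block from step 9 through step 16 cancels to the identity and can be dropped.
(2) Outcome |110> occurs with probability 1/2.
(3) |111> carries amplitude 0 in the final state.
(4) The amplitude on |010> is -1/2 - I/2.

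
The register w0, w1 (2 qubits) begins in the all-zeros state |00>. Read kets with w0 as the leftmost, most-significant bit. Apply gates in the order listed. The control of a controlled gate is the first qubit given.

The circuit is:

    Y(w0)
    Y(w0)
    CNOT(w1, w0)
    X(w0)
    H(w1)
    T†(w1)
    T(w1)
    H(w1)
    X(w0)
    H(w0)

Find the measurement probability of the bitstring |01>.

A full measurement returns |01> with probability 0. Key observation: steps 4-9 multiply out to the identity, so the circuit reduces to the remaining gates.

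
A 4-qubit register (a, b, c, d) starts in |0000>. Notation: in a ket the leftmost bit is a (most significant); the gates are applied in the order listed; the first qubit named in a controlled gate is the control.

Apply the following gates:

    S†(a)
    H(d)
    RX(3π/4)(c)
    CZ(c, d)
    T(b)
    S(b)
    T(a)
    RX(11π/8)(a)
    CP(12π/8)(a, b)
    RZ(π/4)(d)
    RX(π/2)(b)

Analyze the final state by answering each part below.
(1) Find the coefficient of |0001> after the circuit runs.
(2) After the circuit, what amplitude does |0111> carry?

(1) The final state's coefficient on |0001> equals -sqrt(2 - sqrt(2))*exp(I*pi/8)*cos(5*pi/16)/4.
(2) The final state's coefficient on |0111> equals -sqrt(sqrt(2) + 2)*exp(I*pi/8)*cos(5*pi/16)/4.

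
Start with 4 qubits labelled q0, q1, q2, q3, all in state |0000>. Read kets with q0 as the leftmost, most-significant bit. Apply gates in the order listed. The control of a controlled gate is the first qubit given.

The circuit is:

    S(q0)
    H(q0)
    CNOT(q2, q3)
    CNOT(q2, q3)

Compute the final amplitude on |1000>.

|1000> carries amplitude sqrt(2)/2 in the final state. Key observation: gates 3-4 undo each other exactly, leaving only the rest of the circuit to track.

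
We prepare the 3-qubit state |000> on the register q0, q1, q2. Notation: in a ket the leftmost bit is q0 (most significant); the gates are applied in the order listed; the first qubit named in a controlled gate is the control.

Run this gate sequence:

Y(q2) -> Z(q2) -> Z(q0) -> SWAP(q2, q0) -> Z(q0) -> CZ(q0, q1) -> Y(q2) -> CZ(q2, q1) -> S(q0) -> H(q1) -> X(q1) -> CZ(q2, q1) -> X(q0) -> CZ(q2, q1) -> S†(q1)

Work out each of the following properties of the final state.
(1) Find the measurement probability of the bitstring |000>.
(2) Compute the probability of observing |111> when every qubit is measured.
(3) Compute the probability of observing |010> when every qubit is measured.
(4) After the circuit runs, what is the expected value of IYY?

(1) Outcome |000> occurs with probability 0.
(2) The probability of measuring |111> is 0.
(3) A full measurement returns |010> with probability 0.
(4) In the final state, IYY has expectation 0.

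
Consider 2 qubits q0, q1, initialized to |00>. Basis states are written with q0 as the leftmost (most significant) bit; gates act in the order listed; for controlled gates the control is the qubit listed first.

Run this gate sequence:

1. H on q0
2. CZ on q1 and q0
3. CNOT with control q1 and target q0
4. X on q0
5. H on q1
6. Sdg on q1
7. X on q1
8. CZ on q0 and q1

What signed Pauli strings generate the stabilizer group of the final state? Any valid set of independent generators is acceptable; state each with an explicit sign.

One valid set of independent stabilizer generators is +XZ, +ZY (any independent generating set of the same group is equally correct).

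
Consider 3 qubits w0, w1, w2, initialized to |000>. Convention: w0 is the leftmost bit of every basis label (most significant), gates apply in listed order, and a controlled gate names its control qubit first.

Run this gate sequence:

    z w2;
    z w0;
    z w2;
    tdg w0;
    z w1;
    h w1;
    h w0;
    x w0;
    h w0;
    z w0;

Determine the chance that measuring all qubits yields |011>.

A full measurement returns |011> with probability 0. Key observation: steps 7-10 multiply out to the identity, so the circuit reduces to the remaining gates.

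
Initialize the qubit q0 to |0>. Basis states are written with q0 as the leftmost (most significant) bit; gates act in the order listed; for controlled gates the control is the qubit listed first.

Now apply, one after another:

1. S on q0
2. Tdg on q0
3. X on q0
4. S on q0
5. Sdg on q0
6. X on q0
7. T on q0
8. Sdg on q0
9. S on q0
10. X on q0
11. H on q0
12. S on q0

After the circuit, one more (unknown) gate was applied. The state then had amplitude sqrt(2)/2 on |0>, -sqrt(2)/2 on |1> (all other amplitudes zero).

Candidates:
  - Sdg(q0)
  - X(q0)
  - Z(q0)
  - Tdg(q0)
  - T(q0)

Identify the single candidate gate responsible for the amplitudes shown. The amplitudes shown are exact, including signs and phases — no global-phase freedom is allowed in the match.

The unique candidate consistent with the amplitudes is Sdg(q0). Key observation: steps 1-8 multiply out to the identity, so the circuit reduces to the remaining gates.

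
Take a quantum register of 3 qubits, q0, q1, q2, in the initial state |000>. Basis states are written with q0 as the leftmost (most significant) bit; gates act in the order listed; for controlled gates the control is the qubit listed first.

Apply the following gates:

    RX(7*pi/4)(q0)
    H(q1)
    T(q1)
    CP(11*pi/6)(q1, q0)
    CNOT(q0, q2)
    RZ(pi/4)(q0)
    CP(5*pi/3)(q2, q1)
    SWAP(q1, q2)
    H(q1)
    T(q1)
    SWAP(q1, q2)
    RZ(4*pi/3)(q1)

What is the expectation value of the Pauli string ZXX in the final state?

The expectation value of ZXX is -1/4 + sqrt(6)/8.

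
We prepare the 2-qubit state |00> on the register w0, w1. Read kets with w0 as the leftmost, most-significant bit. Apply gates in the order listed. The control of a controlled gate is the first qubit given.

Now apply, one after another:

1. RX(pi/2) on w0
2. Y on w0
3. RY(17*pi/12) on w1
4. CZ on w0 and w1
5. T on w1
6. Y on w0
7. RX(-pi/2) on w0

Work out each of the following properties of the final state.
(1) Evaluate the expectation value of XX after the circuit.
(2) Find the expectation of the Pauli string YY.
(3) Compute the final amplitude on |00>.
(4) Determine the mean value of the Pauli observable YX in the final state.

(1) The observable XX averages to -sqrt(3)/4 - 1/4.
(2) The expectation value of YY is 1/4 + sqrt(3)/4.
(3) The final state's coefficient on |00> equals -sqrt(3*sqrt(2) + 6)/4 + sqrt(2 - sqrt(2))/4.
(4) The observable YX averages to 1/4 + sqrt(3)/4.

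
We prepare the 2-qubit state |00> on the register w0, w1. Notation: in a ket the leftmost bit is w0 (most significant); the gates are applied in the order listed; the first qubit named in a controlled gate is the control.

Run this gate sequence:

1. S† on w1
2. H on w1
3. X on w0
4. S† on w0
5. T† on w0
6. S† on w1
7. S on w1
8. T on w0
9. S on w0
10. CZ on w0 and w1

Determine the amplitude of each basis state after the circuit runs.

The resulting statevector has amplitude 0 on |00>, 0 on |01>, sqrt(2)/2 on |10>, -sqrt(2)/2 on |11>.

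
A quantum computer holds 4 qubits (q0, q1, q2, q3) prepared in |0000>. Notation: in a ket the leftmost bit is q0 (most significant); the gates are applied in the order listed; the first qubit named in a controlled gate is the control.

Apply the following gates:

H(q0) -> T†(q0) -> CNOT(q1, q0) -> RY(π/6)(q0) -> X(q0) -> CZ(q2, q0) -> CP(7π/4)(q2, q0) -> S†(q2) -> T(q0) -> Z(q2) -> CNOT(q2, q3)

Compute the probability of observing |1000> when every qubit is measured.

A full measurement returns |1000> with probability 1/2 - sqrt(2)/8.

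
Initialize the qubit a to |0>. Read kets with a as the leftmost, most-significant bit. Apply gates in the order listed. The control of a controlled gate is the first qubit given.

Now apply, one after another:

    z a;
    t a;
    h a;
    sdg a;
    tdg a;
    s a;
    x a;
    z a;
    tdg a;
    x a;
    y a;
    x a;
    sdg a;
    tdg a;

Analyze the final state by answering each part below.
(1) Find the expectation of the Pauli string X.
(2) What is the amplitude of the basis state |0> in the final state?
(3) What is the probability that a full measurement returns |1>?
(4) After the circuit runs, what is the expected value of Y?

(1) The expectation value of X is -sqrt(2)/2.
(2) The final state's coefficient on |0> equals -sqrt(2)*exp(I*pi/4)/2.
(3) A full measurement returns |1> with probability 1/2.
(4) The expectation value of Y is -sqrt(2)/2.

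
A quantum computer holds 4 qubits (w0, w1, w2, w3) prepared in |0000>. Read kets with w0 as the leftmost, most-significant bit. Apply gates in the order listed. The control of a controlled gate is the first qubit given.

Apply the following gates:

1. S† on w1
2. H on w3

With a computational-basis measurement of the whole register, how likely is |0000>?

A full measurement returns |0000> with probability 1/2.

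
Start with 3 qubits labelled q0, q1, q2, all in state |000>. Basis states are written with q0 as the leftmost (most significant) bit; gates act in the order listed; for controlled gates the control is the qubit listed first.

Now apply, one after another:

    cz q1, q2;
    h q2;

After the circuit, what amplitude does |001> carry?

The final state's coefficient on |001> equals sqrt(2)/2.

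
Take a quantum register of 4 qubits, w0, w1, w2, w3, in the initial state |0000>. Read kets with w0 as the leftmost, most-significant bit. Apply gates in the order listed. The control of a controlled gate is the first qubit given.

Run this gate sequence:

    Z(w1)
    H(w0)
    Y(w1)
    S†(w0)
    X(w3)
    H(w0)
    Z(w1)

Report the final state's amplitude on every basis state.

After the circuit, the state carries amplitude -1/2 - I/2 on |0101>, 1/2 - I/2 on |1101>, and 0 on every other basis state.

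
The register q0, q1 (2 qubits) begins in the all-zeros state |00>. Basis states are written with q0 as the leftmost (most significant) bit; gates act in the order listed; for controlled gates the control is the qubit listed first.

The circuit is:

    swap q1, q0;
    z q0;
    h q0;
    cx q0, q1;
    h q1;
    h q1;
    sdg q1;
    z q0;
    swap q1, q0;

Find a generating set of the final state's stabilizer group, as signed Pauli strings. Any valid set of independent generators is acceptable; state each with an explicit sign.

One valid set of independent stabilizer generators is +XY, +ZZ (any independent generating set of the same group is equally correct).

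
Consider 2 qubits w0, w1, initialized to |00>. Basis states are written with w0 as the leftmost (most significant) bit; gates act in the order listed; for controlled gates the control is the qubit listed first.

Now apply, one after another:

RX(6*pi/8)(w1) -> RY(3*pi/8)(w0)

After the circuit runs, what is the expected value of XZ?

The observable XZ averages to -sqrt(2*sqrt(2) + 4)/4.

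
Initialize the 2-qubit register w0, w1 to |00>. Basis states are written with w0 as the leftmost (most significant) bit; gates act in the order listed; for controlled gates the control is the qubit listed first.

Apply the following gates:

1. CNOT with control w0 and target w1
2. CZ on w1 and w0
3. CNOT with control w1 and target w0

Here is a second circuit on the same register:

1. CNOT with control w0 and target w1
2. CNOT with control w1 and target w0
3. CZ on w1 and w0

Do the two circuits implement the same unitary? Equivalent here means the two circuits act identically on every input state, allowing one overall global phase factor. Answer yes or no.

No: there is an input state on which the two circuits produce genuinely different outputs (not merely differing by a phase).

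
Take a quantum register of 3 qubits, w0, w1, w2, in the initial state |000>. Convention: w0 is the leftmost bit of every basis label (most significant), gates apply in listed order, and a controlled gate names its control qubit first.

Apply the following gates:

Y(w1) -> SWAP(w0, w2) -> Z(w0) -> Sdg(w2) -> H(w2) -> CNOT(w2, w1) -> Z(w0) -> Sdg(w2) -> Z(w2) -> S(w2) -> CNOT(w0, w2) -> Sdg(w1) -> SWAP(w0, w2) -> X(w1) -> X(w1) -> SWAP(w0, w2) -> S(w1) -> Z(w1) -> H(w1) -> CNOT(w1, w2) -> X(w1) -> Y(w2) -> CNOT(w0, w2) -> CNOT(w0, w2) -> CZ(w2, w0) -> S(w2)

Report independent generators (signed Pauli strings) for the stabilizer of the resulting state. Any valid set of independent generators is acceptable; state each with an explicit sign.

The final state is stabilized by the group generated by -IXZ, +IZY, +ZII; other independent generating sets are equally valid. Key observation: steps 12-17 multiply out to the identity, so the circuit reduces to the remaining gates.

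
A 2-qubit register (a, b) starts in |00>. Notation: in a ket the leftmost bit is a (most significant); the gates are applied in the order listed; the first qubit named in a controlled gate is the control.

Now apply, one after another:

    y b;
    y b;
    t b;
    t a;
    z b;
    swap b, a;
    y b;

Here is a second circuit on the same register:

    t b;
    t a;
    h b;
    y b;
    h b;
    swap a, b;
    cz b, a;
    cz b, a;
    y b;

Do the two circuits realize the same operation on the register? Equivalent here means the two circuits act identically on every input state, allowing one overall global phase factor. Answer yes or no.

No, they are not equivalent — no single phase factor reconciles the two unitaries.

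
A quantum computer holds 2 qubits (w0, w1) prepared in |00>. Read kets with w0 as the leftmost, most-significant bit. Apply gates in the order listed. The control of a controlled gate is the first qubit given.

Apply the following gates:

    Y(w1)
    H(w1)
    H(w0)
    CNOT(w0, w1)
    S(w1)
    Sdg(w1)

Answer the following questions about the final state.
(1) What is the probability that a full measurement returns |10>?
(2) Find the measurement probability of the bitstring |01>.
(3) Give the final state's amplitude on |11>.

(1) A full measurement returns |10> with probability 1/4.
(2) Outcome |01> occurs with probability 1/4.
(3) The amplitude on |11> is I/2.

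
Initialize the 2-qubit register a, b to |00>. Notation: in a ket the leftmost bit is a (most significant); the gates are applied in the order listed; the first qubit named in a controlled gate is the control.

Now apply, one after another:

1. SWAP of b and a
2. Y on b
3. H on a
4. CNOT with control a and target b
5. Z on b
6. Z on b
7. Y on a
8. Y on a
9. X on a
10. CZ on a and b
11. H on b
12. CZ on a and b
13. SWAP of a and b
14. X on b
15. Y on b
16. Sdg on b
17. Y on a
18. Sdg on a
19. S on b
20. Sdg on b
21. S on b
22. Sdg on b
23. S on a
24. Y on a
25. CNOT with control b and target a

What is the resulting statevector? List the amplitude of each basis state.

The final amplitudes are 1/2 on |00>, -I/2 on |01>, 1/2 on |10>, -I/2 on |11>. Key observation: steps 17-24 multiply out to the identity, so the circuit reduces to the remaining gates.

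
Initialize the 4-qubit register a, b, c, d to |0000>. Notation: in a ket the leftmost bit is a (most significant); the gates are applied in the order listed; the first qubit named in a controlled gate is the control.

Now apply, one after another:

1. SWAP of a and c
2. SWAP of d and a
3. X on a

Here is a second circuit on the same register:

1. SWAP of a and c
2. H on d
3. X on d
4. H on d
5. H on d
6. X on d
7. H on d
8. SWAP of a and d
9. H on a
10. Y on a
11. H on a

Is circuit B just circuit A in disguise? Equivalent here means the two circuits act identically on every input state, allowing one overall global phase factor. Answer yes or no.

No: there is an input state on which the two circuits produce genuinely different outputs (not merely differing by a phase).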